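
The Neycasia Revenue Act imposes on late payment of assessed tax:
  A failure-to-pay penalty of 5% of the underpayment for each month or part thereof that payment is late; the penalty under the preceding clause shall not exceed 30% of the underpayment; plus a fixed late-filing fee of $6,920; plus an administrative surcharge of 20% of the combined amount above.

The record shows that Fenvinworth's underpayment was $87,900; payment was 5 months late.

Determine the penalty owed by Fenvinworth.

$34,674

Accrued rate: 5% × 5 = 25%, capped at 30% → 25%
Failure-to-pay penalty: 25% of $87,900 = $21,975
Penalty before surcharge: $21,975 + $6,920 = $28,895
Administrative surcharge: 20% of $28,895 = $5,779
Total penalty: $28,895 + $5,779 = $34,674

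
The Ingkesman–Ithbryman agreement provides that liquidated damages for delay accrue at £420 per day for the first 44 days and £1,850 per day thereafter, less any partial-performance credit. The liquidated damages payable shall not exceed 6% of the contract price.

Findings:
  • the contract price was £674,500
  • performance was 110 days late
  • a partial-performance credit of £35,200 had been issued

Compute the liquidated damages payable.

First 44 days: 44 × £420 = £18,480
Remaining days: (110 − 44) × £1,850 = £122,100
Accrued per-day damages: £18,480 + £122,100 = £140,580
Less partial-performance credit: £140,580 − £35,200 = £105,380
Cap: 6% of £674,500 = £40,470
Cap at £40,470: £105,380 exceeds the cap → £40,470

Liquidated damages: £40,470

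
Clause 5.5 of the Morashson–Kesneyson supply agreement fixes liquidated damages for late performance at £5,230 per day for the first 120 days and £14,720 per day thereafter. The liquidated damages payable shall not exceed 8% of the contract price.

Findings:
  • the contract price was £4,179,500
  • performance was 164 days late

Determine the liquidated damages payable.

£334,360

First 120 days: 120 × £5,230 = £627,600
Remaining days: (164 − 120) × £14,720 = £647,680
Accrued per-day damages: £627,600 + £647,680 = £1,275,280
Cap: 8% of £4,179,500 = £334,360
Cap at £334,360: £1,275,280 exceeds the cap → £334,360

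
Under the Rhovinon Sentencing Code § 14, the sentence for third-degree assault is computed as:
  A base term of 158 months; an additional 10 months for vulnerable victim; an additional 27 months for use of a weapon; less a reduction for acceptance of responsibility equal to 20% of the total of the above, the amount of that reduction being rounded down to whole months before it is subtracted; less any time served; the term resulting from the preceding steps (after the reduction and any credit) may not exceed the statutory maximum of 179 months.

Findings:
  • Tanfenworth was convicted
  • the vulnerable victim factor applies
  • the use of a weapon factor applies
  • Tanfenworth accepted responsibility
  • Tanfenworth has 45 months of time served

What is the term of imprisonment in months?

111 months

Vulnerable victim enhancement: +10 months
Use of a weapon enhancement: +27 months
Adjusted term: 158 months + 10 months + 27 months = 195 months
Acceptance of responsibility reduction: 20% of 195 months = 39 months (rounded down)
After reduction: 195 − 39 = 156 months
Less time served: 156 months − 45 months = 111 months
Cap at 179 months: 111 months is within the cap, no reduction.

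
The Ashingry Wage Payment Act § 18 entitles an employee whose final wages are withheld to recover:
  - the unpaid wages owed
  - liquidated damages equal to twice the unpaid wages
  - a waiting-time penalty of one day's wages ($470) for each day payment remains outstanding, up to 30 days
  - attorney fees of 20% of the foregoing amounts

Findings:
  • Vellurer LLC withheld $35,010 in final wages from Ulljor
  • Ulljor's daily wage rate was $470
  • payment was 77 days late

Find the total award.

Doubled: 2 × $35,010 = $70,020
Penalty days: min(77, 30) = 30
Waiting-time penalty: 30 × $470 = $14,100
Subtotal: $35,010 + $70,020 + $14,100 = $119,130
Attorney fees: 20% of $119,130 = $23,826
Total award: $119,130 + $23,826 = $142,956

$142,956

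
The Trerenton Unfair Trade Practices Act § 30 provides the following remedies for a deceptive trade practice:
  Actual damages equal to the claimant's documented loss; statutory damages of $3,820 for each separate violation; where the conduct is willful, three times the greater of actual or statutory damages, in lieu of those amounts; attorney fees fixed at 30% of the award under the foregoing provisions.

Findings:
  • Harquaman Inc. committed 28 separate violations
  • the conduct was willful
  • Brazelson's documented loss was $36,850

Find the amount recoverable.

Total recovery: $417,144

Statutory damages: 28 × $3,820 = $106,960
Greater of actual damages ($36,850) or statutory damages ($106,960): $106,960
Trebled: 3 × $106,960 = $320,880
Attorney fees: 30% of $320,880 = $96,264
Total recovery: $320,880 + $96,264 = $417,144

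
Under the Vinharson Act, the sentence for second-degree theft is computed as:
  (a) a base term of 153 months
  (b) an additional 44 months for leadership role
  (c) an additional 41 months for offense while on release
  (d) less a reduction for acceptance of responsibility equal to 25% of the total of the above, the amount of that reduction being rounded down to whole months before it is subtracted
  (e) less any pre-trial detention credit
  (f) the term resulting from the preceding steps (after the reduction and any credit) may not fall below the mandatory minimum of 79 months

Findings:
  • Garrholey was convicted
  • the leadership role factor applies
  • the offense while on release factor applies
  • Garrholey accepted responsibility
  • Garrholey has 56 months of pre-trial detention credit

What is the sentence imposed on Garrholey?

123 months

Leadership role enhancement: +44 months
Offense while on release enhancement: +41 months
Adjusted term: 153 months + 44 months + 41 months = 238 months
Acceptance of responsibility reduction: 25% of 238 months = 59 months (rounded down)
After reduction: 238 − 59 = 179 months
Less pre-trial detention credit: 179 months − 56 months = 123 months
Minimum 79 months: 123 months meets the minimum, no increase.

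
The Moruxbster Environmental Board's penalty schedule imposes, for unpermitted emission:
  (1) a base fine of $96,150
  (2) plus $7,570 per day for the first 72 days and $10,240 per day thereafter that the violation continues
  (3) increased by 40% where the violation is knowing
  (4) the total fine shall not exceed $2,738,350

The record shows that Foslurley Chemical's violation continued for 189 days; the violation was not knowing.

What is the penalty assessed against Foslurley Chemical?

Civil penalty: $1,839,270

First 72 days: 72 × $7,570 = $545,040
Remaining days: (189 − 72) × $10,240 = $1,198,080
Per-day component: $545,040 + $1,198,080 = $1,743,120
Base plus per-day: $96,150 + $1,743,120 = $1,839,270
The violation was not knowing: no 40% increase.
Cap at $2,738,350: $1,839,270 is within the cap, no reduction.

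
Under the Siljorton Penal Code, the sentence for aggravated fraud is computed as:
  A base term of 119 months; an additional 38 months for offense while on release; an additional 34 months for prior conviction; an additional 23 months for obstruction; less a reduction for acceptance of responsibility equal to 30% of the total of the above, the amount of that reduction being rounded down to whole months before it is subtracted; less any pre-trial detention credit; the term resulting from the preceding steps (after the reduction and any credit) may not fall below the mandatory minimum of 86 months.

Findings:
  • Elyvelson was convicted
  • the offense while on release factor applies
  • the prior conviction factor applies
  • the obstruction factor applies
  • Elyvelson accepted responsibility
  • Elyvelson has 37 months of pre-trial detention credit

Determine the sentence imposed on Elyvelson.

Offense while on release enhancement: +38 months
Prior conviction enhancement: +34 months
Obstruction enhancement: +23 months
Adjusted term: 119 months + 38 months + 34 months + 23 months = 214 months
Acceptance of responsibility reduction: 30% of 214 months = 64 months (rounded down)
After reduction: 214 − 64 = 150 months
Less pre-trial detention credit: 150 months − 37 months = 113 months
Minimum 86 months: 113 months meets the minimum, no increase.

113 months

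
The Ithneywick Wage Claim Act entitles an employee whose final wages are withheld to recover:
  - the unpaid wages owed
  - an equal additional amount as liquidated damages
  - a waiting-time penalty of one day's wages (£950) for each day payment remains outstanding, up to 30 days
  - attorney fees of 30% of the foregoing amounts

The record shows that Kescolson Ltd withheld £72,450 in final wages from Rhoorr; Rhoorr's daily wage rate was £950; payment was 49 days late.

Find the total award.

Liquidated damages (equal amount): £72,450
Penalty days: min(49, 30) = 30
Waiting-time penalty: 30 × £950 = £28,500
Subtotal: £72,450 + £72,450 + £28,500 = £173,400
Attorney fees: 30% of £173,400 = £52,020
Total award: £173,400 + £52,020 = £225,420

Total award: £225,420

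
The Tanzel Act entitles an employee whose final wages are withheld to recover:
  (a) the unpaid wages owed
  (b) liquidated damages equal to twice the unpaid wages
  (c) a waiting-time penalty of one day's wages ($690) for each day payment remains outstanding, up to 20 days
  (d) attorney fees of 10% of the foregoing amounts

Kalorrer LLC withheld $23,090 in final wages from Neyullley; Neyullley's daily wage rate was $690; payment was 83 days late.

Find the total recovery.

Doubled: 2 × $23,090 = $46,180
Penalty days: min(83, 20) = 20
Waiting-time penalty: 20 × $690 = $13,800
Subtotal: $23,090 + $46,180 + $13,800 = $83,070
Attorney fees: 10% of $83,070 = $8,307
Total award: $83,070 + $8,307 = $91,377

$91,377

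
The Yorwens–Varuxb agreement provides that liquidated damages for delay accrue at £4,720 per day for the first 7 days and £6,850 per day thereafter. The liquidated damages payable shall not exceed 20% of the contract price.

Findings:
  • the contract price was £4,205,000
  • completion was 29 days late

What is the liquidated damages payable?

£183,740

First 7 days: 7 × £4,720 = £33,040
Remaining days: (29 − 7) × £6,850 = £150,700
Accrued per-day damages: £33,040 + £150,700 = £183,740
Cap: 20% of £4,205,000 = £841,000
Cap at £841,000: £183,740 is within the cap, no reduction.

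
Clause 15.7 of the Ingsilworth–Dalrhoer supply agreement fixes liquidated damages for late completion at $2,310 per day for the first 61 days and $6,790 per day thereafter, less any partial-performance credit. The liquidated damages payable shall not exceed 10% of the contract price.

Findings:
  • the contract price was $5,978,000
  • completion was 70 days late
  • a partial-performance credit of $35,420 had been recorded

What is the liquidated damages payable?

$166,600

First 61 days: 61 × $2,310 = $140,910
Remaining days: (70 − 61) × $6,790 = $61,110
Accrued per-day damages: $140,910 + $61,110 = $202,020
Less partial-performance credit: $202,020 − $35,420 = $166,600
Cap: 10% of $5,978,000 = $597,800
Cap at $597,800: $166,600 is within the cap, no reduction.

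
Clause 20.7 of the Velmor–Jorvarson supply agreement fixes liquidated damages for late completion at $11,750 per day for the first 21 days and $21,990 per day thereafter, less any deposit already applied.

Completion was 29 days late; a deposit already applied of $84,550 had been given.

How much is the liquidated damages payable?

First 21 days: 21 × $11,750 = $246,750
Remaining days: (29 − 21) × $21,990 = $175,920
Accrued per-day damages: $246,750 + $175,920 = $422,670
Less deposit already applied: $422,670 − $84,550 = $338,120

$338,120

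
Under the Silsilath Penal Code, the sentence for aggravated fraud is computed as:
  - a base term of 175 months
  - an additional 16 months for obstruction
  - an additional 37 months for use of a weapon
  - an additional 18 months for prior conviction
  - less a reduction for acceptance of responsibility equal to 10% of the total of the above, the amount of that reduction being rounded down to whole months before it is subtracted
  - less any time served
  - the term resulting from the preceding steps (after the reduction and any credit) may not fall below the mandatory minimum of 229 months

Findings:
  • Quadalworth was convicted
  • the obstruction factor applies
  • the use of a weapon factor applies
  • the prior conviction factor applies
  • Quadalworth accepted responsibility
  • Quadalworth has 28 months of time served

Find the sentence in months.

229 months

Obstruction enhancement: +16 months
Use of a weapon enhancement: +37 months
Prior conviction enhancement: +18 months
Adjusted term: 175 months + 16 months + 37 months + 18 months = 246 months
Acceptance of responsibility reduction: 10% of 246 months = 24 months (rounded down)
After reduction: 246 − 24 = 222 months
Less time served: 222 months − 28 months = 194 months
Minimum 229 months: 194 months is below the minimum → 229 months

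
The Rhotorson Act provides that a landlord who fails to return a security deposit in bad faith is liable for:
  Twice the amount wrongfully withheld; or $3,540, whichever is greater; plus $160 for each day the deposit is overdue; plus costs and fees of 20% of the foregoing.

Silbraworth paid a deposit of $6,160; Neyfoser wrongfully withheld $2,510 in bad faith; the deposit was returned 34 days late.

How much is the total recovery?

Doubled: 2 × $2,510 = $5,020
Minimum $3,540: $5,020 meets the minimum, no increase.
Late-return penalty: 34 × $160 = $5,440
Damages plus late penalty: $5,020 + $5,440 = $10,460
Costs and fees: 20% of $10,460 = $2,092
Total recovery: $10,460 + $2,092 = $12,552

Recovery: $12,552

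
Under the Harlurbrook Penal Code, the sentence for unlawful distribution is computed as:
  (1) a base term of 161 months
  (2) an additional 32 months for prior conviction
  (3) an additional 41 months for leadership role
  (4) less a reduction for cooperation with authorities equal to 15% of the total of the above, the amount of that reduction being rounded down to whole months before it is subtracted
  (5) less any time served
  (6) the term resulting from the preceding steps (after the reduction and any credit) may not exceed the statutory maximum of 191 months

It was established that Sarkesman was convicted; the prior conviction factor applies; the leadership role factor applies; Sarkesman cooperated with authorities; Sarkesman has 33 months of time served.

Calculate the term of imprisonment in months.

Prior conviction enhancement: +32 months
Leadership role enhancement: +41 months
Adjusted term: 161 months + 32 months + 41 months = 234 months
Cooperation with authorities reduction: 15% of 234 months = 35 months (rounded down)
After reduction: 234 − 35 = 199 months
Less time served: 199 months − 33 months = 166 months
Cap at 191 months: 166 months is within the cap, no reduction.

166 months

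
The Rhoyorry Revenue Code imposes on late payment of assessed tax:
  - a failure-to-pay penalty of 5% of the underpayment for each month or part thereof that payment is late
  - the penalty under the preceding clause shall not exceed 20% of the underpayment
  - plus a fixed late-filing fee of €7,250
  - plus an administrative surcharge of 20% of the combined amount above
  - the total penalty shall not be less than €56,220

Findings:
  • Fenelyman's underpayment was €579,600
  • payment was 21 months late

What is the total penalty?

Accrued rate: 5% × 21 = 105%, capped at 20% → 20%
Failure-to-pay penalty: 20% of €579,600 = €115,920
Penalty before surcharge: €115,920 + €7,250 = €123,170
Administrative surcharge: 20% of €123,170 = €24,634
Total penalty: €123,170 + €24,634 = €147,804
Minimum €56,220: €147,804 meets the minimum, no increase.

€147,804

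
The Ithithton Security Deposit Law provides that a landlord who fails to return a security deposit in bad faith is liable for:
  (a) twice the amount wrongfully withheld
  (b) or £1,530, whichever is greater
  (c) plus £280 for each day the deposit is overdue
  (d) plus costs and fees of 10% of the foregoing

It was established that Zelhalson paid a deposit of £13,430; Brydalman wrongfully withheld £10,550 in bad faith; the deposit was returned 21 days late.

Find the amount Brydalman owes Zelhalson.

£29,678

Doubled: 2 × £10,550 = £21,100
Minimum £1,530: £21,100 meets the minimum, no increase.
Late-return penalty: 21 × £280 = £5,880
Damages plus late penalty: £21,100 + £5,880 = £26,980
Costs and fees: 10% of £26,980 = £2,698
Total recovery: £26,980 + £2,698 = £29,678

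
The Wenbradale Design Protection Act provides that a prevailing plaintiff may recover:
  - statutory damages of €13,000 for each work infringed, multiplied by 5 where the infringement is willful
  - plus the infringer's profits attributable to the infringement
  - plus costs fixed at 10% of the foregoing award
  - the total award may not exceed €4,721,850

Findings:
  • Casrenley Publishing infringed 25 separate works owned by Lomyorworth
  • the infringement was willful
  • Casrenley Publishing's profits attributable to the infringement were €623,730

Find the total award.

€2,473,603

Statutory damages: 25 × €13,000 = €325,000
Multiplied by 5: 5 × €325,000 = €1,625,000
Combined award: €1,625,000 + €623,730 = €2,248,730
Costs: 10% of €2,248,730 = €224,873
Award plus costs: €2,248,730 + €224,873 = €2,473,603
Cap at €4,721,850: €2,473,603 is within the cap, no reduction.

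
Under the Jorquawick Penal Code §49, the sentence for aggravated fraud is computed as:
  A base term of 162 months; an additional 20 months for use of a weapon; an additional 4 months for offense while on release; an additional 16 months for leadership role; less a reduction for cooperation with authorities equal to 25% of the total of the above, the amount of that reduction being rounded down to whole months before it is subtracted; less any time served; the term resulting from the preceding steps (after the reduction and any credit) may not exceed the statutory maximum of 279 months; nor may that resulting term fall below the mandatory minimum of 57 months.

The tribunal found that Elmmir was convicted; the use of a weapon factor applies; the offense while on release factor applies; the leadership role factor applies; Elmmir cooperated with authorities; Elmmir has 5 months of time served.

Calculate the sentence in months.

Use of a weapon enhancement: +20 months
Offense while on release enhancement: +4 months
Leadership role enhancement: +16 months
Adjusted term: 162 months + 20 months + 4 months + 16 months = 202 months
Cooperation with authorities reduction: 25% of 202 months = 50 months (rounded down)
After reduction: 202 − 50 = 152 months
Less time served: 152 months − 5 months = 147 months
Cap at 279 months: 147 months is within the cap, no reduction.
Minimum 57 months: 147 months meets the minimum, no increase.

147 months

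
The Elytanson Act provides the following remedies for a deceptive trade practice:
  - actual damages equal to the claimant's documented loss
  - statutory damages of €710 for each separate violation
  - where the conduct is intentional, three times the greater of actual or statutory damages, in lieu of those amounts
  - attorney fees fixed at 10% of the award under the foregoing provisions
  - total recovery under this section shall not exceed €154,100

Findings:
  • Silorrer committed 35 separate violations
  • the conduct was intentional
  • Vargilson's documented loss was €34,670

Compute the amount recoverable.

Statutory damages: 35 × €710 = €24,850
Greater of actual damages (€34,670) or statutory damages (€24,850): €34,670
Trebled: 3 × €34,670 = €104,010
Attorney fees: 10% of €104,010 = €10,401
Total before cap: €104,010 + €10,401 = €114,411
Cap at €154,100: €114,411 is within the cap, no reduction.

€114,411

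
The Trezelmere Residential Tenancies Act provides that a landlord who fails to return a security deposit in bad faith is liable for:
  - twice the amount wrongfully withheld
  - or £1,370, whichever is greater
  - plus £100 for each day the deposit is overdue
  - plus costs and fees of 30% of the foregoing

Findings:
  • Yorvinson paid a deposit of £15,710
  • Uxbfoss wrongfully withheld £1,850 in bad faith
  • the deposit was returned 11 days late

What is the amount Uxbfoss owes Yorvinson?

Doubled: 2 × £1,850 = £3,700
Minimum £1,370: £3,700 meets the minimum, no increase.
Late-return penalty: 11 × £100 = £1,100
Damages plus late penalty: £3,700 + £1,100 = £4,800
Costs and fees: 30% of £4,800 = £1,440
Total recovery: £4,800 + £1,440 = £6,240

£6,240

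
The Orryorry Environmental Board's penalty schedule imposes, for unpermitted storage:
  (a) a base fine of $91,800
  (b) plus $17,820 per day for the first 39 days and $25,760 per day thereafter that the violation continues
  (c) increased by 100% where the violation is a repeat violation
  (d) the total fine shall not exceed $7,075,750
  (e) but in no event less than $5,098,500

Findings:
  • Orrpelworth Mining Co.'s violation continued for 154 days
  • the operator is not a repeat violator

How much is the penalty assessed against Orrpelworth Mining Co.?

$5,098,500

First 39 days: 39 × $17,820 = $694,980
Remaining days: (154 − 39) × $25,760 = $2,962,400
Per-day component: $694,980 + $2,962,400 = $3,657,380
Base plus per-day: $91,800 + $3,657,380 = $3,749,180
The operator is not a repeat violator: no 100% increase.
Cap at $7,075,750: $3,749,180 is within the cap, no reduction.
Minimum $5,098,500: $3,749,180 is below the minimum → $5,098,500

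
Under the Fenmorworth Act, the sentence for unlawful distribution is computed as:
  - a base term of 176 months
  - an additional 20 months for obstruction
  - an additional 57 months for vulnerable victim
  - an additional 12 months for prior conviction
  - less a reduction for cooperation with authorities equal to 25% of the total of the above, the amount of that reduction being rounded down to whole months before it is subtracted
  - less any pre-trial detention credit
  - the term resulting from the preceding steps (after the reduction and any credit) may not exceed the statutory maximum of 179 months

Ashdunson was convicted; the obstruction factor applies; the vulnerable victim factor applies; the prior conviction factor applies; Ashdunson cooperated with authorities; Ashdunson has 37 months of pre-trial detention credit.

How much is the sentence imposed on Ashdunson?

Sentence: 162 months

Obstruction enhancement: +20 months
Vulnerable victim enhancement: +57 months
Prior conviction enhancement: +12 months
Adjusted term: 176 months + 20 months + 57 months + 12 months = 265 months
Cooperation with authorities reduction: 25% of 265 months = 66 months (rounded down)
After reduction: 265 − 66 = 199 months
Less pre-trial detention credit: 199 months − 37 months = 162 months
Cap at 179 months: 162 months is within the cap, no reduction.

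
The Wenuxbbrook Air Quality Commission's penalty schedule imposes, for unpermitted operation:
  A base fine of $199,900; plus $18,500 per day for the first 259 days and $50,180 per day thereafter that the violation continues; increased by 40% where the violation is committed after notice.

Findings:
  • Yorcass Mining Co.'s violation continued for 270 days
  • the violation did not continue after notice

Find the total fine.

First 259 days: 259 × $18,500 = $4,791,500
Remaining days: (270 − 259) × $50,180 = $551,980
Per-day component: $4,791,500 + $551,980 = $5,343,480
Base plus per-day: $199,900 + $5,343,480 = $5,543,380
The violation did not continue after notice: no 40% increase.

$5,543,380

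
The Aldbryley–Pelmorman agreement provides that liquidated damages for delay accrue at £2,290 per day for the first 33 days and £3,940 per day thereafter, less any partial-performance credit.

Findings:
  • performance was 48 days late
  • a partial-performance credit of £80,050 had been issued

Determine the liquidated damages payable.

First 33 days: 33 × £2,290 = £75,570
Remaining days: (48 − 33) × £3,940 = £59,100
Accrued per-day damages: £75,570 + £59,100 = £134,670
Less partial-performance credit: £134,670 − £80,050 = £54,620

£54,620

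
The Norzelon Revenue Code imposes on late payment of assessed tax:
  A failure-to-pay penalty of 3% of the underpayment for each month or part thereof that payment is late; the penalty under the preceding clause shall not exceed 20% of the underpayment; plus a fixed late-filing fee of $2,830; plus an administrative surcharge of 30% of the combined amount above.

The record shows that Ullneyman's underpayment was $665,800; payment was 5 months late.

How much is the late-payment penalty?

Accrued rate: 3% × 5 = 15%, capped at 20% → 15%
Failure-to-pay penalty: 15% of $665,800 = $99,870
Penalty before surcharge: $99,870 + $2,830 = $102,700
Administrative surcharge: 30% of $102,700 = $30,810
Total penalty: $102,700 + $30,810 = $133,510

$133,510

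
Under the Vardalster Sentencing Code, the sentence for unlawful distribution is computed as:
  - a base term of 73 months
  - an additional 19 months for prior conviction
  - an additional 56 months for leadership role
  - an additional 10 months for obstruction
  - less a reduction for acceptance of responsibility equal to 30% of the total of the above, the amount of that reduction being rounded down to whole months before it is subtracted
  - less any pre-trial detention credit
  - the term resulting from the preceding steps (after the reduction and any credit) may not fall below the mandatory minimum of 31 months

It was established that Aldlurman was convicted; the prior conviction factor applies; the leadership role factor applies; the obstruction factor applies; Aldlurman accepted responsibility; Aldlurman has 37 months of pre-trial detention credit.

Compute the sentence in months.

Sentence: 74 months

Prior conviction enhancement: +19 months
Leadership role enhancement: +56 months
Obstruction enhancement: +10 months
Adjusted term: 73 months + 19 months + 56 months + 10 months = 158 months
Acceptance of responsibility reduction: 30% of 158 months = 47 months (rounded down)
After reduction: 158 − 47 = 111 months
Less pre-trial detention credit: 111 months − 37 months = 74 months
Minimum 31 months: 74 months meets the minimum, no increase.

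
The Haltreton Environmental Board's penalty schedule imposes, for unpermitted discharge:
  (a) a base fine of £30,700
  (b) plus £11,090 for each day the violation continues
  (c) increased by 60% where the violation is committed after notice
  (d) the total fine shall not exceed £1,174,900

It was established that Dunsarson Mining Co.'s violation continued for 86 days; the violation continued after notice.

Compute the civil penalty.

£1,174,900

Per-day component: 86 × £11,090 = £953,740
Base plus per-day: £30,700 + £953,740 = £984,440
Enhancement: 60% of £984,440 = £590,664
Enhanced fine: £984,440 + £590,664 = £1,575,104
Cap at £1,174,900: £1,575,104 exceeds the cap → £1,174,900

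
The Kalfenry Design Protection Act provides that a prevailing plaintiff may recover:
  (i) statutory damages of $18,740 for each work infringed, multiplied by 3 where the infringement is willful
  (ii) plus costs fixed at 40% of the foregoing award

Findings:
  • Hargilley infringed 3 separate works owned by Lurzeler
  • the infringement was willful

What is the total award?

Award: $236,124

Statutory damages: 3 × $18,740 = $56,220
Trebled: 3 × $56,220 = $168,660
Costs: 40% of $168,660 = $67,464
Award plus costs: $168,660 + $67,464 = $236,124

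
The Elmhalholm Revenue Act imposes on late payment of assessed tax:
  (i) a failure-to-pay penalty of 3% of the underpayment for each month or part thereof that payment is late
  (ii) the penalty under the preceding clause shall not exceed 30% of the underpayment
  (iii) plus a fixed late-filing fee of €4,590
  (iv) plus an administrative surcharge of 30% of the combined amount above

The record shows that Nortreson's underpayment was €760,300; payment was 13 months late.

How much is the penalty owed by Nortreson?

€302,484

Accrued rate: 3% × 13 = 39%, capped at 30% → 30%
Failure-to-pay penalty: 30% of €760,300 = €228,090
Penalty before surcharge: €228,090 + €4,590 = €232,680
Administrative surcharge: 30% of €232,680 = €69,804
Total penalty: €232,680 + €69,804 = €302,484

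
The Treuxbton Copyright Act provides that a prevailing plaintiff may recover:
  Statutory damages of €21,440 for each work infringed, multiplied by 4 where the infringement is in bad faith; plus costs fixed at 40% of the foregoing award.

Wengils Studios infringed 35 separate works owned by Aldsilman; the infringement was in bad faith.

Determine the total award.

Statutory damages: 35 × €21,440 = €750,400
Multiplied by 4: 4 × €750,400 = €3,001,600
Costs: 40% of €3,001,600 = €1,200,640
Award plus costs: €3,001,600 + €1,200,640 = €4,202,240

€4,202,240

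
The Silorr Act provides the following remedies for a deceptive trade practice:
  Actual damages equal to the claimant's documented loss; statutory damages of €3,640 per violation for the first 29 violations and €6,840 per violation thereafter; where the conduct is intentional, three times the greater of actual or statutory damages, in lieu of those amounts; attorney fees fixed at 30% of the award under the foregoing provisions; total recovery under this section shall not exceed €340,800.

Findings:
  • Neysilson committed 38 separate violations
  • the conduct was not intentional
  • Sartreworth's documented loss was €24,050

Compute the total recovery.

€248,521

First 29 violations: 29 × €3,640 = €105,560
Remaining violations: (38 − 29) × €6,840 = €61,560
Statutory damages: €105,560 + €61,560 = €167,120
Conduct not intentional: the in-lieu enhancement does not apply.
Actual plus statutory damages: €24,050 + €167,120 = €191,170
Attorney fees: 30% of €191,170 = €57,351
Total before cap: €191,170 + €57,351 = €248,521
Cap at €340,800: €248,521 is within the cap, no reduction.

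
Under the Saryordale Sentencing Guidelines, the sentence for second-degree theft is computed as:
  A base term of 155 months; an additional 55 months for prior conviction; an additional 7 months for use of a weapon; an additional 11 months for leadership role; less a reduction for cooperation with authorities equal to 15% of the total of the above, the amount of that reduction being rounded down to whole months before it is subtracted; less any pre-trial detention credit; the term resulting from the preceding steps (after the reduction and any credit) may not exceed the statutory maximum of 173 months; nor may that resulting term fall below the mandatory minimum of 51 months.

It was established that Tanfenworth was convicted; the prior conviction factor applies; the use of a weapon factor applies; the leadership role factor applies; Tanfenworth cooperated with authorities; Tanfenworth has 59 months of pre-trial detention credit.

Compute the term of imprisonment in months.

Prior conviction enhancement: +55 months
Use of a weapon enhancement: +7 months
Leadership role enhancement: +11 months
Adjusted term: 155 months + 55 months + 7 months + 11 months = 228 months
Cooperation with authorities reduction: 15% of 228 months = 34 months (rounded down)
After reduction: 228 − 34 = 194 months
Less pre-trial detention credit: 194 months − 59 months = 135 months
Cap at 173 months: 135 months is within the cap, no reduction.
Minimum 51 months: 135 months meets the minimum, no increase.

Sentence: 135 months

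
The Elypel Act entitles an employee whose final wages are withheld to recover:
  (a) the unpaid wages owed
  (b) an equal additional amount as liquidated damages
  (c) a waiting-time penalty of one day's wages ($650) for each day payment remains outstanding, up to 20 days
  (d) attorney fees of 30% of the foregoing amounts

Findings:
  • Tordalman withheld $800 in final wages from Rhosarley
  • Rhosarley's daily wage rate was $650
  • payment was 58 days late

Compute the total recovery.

$18,980

Liquidated damages (equal amount): $800
Penalty days: min(58, 20) = 20
Waiting-time penalty: 20 × $650 = $13,000
Subtotal: $800 + $800 + $13,000 = $14,600
Attorney fees: 30% of $14,600 = $4,380
Total award: $14,600 + $4,380 = $18,980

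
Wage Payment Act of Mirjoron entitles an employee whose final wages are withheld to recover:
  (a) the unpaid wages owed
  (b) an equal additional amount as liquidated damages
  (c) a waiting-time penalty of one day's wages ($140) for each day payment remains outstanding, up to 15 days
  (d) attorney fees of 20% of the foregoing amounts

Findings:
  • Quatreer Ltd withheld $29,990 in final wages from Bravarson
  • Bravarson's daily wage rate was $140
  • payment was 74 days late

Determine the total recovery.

$74,496

Liquidated damages (equal amount): $29,990
Penalty days: min(74, 15) = 15
Waiting-time penalty: 15 × $140 = $2,100
Subtotal: $29,990 + $29,990 + $2,100 = $62,080
Attorney fees: 20% of $62,080 = $12,416
Total award: $62,080 + $12,416 = $74,496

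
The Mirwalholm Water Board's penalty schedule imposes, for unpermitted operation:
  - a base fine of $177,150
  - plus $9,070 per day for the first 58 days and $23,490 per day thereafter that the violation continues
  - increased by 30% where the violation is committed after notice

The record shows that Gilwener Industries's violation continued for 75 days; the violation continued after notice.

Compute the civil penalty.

$1,433,302

First 58 days: 58 × $9,070 = $526,060
Remaining days: (75 − 58) × $23,490 = $399,330
Per-day component: $526,060 + $399,330 = $925,390
Base plus per-day: $177,150 + $925,390 = $1,102,540
Enhancement: 30% of $1,102,540 = $330,762
Enhanced fine: $1,102,540 + $330,762 = $1,433,302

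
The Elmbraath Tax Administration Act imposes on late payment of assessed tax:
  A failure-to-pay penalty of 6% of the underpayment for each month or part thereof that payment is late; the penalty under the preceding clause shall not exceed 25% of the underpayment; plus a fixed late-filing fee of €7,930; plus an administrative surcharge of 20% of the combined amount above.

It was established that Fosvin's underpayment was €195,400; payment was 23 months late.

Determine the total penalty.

Accrued rate: 6% × 23 = 138%, capped at 25% → 25%
Failure-to-pay penalty: 25% of €195,400 = €48,850
Penalty before surcharge: €48,850 + €7,930 = €56,780
Administrative surcharge: 20% of €56,780 = €11,356
Total penalty: €56,780 + €11,356 = €68,136

Penalty: €68,136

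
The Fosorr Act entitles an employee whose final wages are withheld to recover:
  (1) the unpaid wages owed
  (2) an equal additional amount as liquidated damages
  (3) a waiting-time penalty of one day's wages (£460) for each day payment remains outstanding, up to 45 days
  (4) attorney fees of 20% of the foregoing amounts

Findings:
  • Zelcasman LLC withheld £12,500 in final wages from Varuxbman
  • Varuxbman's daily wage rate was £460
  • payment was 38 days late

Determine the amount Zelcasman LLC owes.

Liquidated damages (equal amount): £12,500
Penalty days: min(38, 45) = 38
Waiting-time penalty: 38 × £460 = £17,480
Subtotal: £12,500 + £12,500 + £17,480 = £42,480
Attorney fees: 20% of £42,480 = £8,496
Total award: £42,480 + £8,496 = £50,976

£50,976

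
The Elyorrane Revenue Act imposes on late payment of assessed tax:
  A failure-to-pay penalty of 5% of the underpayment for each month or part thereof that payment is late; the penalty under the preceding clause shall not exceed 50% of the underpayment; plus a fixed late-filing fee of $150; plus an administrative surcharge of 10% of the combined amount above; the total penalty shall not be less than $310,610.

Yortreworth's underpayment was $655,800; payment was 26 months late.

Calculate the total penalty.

$360,855

Accrued rate: 5% × 26 = 130%, capped at 50% → 50%
Failure-to-pay penalty: 50% of $655,800 = $327,900
Penalty before surcharge: $327,900 + $150 = $328,050
Administrative surcharge: 10% of $328,050 = $32,805
Total penalty: $328,050 + $32,805 = $360,855
Minimum $310,610: $360,855 meets the minimum, no increase.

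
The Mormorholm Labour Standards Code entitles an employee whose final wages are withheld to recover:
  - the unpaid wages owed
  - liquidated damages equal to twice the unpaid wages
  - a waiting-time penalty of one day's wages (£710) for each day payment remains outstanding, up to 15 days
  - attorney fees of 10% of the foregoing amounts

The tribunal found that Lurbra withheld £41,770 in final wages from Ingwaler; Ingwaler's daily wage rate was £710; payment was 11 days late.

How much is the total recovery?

Doubled: 2 × £41,770 = £83,540
Penalty days: min(11, 15) = 11
Waiting-time penalty: 11 × £710 = £7,810
Subtotal: £41,770 + £83,540 + £7,810 = £133,120
Attorney fees: 10% of £133,120 = £13,312
Total award: £133,120 + £13,312 = £146,432

Total award: £146,432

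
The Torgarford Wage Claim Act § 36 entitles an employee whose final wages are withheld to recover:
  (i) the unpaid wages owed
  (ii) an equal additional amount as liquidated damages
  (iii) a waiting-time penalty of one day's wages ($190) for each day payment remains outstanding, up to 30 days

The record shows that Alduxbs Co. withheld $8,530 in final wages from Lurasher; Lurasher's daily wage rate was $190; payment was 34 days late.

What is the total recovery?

Total award: $22,760

Liquidated damages (equal amount): $8,530
Penalty days: min(34, 30) = 30
Waiting-time penalty: 30 × $190 = $5,700
Total award: $8,530 + $8,530 + $5,700 = $22,760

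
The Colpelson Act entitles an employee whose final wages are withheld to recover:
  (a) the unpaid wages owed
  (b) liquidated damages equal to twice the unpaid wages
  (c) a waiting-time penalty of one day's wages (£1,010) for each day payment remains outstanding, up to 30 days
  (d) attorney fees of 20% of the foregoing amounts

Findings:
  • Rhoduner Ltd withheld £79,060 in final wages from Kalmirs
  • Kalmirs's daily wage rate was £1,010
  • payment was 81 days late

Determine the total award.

Doubled: 2 × £79,060 = £158,120
Penalty days: min(81, 30) = 30
Waiting-time penalty: 30 × £1,010 = £30,300
Subtotal: £79,060 + £158,120 + £30,300 = £267,480
Attorney fees: 20% of £267,480 = £53,496
Total award: £267,480 + £53,496 = £320,976

£320,976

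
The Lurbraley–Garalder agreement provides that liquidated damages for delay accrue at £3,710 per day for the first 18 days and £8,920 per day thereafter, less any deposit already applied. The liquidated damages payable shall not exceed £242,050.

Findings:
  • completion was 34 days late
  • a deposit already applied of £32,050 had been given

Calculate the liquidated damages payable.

First 18 days: 18 × £3,710 = £66,780
Remaining days: (34 − 18) × £8,920 = £142,720
Accrued per-day damages: £66,780 + £142,720 = £209,500
Less deposit already applied: £209,500 − £32,050 = £177,450
Cap at £242,050: £177,450 is within the cap, no reduction.

£177,450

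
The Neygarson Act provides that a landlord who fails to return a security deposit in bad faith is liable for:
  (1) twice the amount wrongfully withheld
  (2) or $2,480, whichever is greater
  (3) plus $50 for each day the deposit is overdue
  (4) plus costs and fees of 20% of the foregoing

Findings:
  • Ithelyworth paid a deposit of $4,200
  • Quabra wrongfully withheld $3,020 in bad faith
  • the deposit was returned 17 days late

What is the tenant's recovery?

Doubled: 2 × $3,020 = $6,040
Minimum $2,480: $6,040 meets the minimum, no increase.
Late-return penalty: 17 × $50 = $850
Damages plus late penalty: $6,040 + $850 = $6,890
Costs and fees: 20% of $6,890 = $1,378
Total recovery: $6,890 + $1,378 = $8,268

Recovery: $8,268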